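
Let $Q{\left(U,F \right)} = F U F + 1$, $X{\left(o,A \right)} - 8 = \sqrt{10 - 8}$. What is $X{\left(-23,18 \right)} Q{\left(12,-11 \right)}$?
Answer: $11624 + 1453 \sqrt{2} \approx 13679.0$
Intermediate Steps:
$X{\left(o,A \right)} = 8 + \sqrt{2}$ ($X{\left(o,A \right)} = 8 + \sqrt{10 - 8} = 8 + \sqrt{2}$)
$Q{\left(U,F \right)} = 1 + U F^{2}$ ($Q{\left(U,F \right)} = U F^{2} + 1 = 1 + U F^{2}$)
$X{\left(-23,18 \right)} Q{\left(12,-11 \right)} = \left(8 + \sqrt{2}\right) \left(1 + 12 \left(-11\right)^{2}\right) = \left(8 + \sqrt{2}\right) \left(1 + 12 \cdot 121\right) = \left(8 + \sqrt{2}\right) \left(1 + 1452\right) = \left(8 + \sqrt{2}\right) 1453 = 11624 + 1453 \sqrt{2}$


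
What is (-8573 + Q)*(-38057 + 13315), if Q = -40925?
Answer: 1224679516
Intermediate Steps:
(-8573 + Q)*(-38057 + 13315) = (-8573 - 40925)*(-38057 + 13315) = -49498*(-24742) = 1224679516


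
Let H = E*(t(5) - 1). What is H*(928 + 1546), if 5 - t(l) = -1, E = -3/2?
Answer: -18555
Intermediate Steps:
E = -3/2 (E = -3*1/2 = -3/2 ≈ -1.5000)
t(l) = 6 (t(l) = 5 - 1*(-1) = 5 + 1 = 6)
H = -15/2 (H = -3*(6 - 1)/2 = -3/2*5 = -15/2 ≈ -7.5000)
H*(928 + 1546) = -15*(928 + 1546)/2 = -15/2*2474 = -18555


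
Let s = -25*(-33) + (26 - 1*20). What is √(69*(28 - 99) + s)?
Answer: 6*I*√113 ≈ 63.781*I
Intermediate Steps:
s = 831 (s = 825 + (26 - 20) = 825 + 6 = 831)
√(69*(28 - 99) + s) = √(69*(28 - 99) + 831) = √(69*(-71) + 831) = √(-4899 + 831) = √(-4068) = 6*I*√113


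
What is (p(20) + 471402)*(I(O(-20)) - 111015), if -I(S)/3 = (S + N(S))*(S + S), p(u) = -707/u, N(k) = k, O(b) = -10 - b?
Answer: -211577634519/4 ≈ -5.2894e+10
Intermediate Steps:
I(S) = -12*S² (I(S) = -3*(S + S)*(S + S) = -3*2*S*2*S = -12*S²)
(p(20) + 471402)*(I(O(-20)) - 111015) = (-707/20 + 471402)*(-12*(-10 - 1*(-20))² - 111015) = (-707*1/20 + 471402)*(-12*(-10 + 20)² - 111015) = (-707/20 + 471402)*(-12*10² - 111015) = 9427333*(-12*100 - 111015)/20 = 9427333*(-1200 - 111015)/20 = (9427333/20)*(-112215) = -211577634519/4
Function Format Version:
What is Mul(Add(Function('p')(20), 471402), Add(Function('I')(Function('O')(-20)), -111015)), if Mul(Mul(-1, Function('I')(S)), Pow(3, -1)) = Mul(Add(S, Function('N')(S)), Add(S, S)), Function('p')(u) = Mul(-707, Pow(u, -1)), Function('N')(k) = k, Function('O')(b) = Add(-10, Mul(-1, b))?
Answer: Rational(-211577634519, 4) ≈ -5.2894e+10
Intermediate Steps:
Function('I')(S) = Mul(-12, Pow(S, 2)) (Function('I')(S) = Mul(-3, Mul(Add(S, S), Add(S, S))) = Mul(-3, Mul(Mul(2, S), Mul(2, S))) = Mul(-3, Mul(4, Pow(S, 2))) = Mul(-12, Pow(S, 2)))
Mul(Add(Function('p')(20), 471402), Add(Function('I')(Function('O')(-20)), -111015)) = Mul(Add(Mul(-707, Pow(20, -1)), 471402), Add(Mul(-12, Pow(Add(-10, Mul(-1, -20)), 2)), -111015)) = Mul(Add(Mul(-707, Rational(1, 20)), 471402), Add(Mul(-12, Pow(Add(-10, 20), 2)), -111015)) = Mul(Add(Rational(-707, 20), 471402), Add(Mul(-12, Pow(10, 2)), -111015)) = Mul(Rational(9427333, 20), Add(Mul(-12, 100), -111015)) = Mul(Rational(9427333, 20), Add(-1200, -111015)) = Mul(Rational(9427333, 20), -112215) = Rational(-211577634519, 4)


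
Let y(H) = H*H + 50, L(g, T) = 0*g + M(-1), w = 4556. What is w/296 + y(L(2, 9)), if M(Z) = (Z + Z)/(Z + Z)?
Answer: 4913/74 ≈ 66.392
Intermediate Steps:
M(Z) = 1 (M(Z) = (2*Z)/((2*Z)) = (2*Z)*(1/(2*Z)) = 1)
L(g, T) = 1 (L(g, T) = 0*g + 1 = 0 + 1 = 1)
y(H) = 50 + H² (y(H) = H² + 50 = 50 + H²)
w/296 + y(L(2, 9)) = 4556/296 + (50 + 1²) = 4556*(1/296) + (50 + 1) = 1139/74 + 51 = 4913/74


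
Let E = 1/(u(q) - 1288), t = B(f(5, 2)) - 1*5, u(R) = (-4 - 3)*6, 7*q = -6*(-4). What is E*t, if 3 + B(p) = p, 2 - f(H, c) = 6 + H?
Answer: 17/1330 ≈ 0.012782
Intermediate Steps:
f(H, c) = -4 - H (f(H, c) = 2 - (6 + H) = 2 + (-6 - H) = -4 - H)
B(p) = -3 + p
q = 24/7 (q = (-6*(-4))/7 = (1/7)*24 = 24/7 ≈ 3.4286)
u(R) = -42 (u(R) = -7*6 = -42)
t = -17 (t = (-3 + (-4 - 1*5)) - 1*5 = (-3 + (-4 - 5)) - 5 = (-3 - 9) - 5 = -12 - 5 = -17)
E = -1/1330 (E = 1/(-42 - 1288) = 1/(-1330) = -1/1330 ≈ -0.00075188)
E*t = -1/1330*(-17) = 17/1330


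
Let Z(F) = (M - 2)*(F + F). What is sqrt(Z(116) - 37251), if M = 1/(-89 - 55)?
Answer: I*sqrt(1357798)/6 ≈ 194.21*I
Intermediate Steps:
M = -1/144 (M = 1/(-144) = -1/144 ≈ -0.0069444)
Z(F) = -289*F/72 (Z(F) = (-1/144 - 2)*(F + F) = -289*F/72)
sqrt(Z(116) - 37251) = sqrt(-289/72*116 - 37251) = sqrt(-8381/18 - 37251) = sqrt(-678899/18) = I*sqrt(1357798)/6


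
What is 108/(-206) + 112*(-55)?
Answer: -634534/103 ≈ -6160.5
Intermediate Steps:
108/(-206) + 112*(-55) = 108*(-1/206) - 6160 = -54/103 - 6160 = -634534/103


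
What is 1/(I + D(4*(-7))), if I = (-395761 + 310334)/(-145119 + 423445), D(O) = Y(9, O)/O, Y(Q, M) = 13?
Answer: -3896564/3005097 ≈ -1.2967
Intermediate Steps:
D(O) = 13/O
I = -85427/278326 ≈ -0.30693
1/(I + D(4*(-7))) = 1/(-85427/278326 + 13/((4*(-7)))) = 1/(-85427/278326 + 13/(-28)) = 1/(-85427/278326 + 13*(-1/28)) = 1/(-85427/278326 - 13/28) = 1/(-3005097/3896564) = -3896564/3005097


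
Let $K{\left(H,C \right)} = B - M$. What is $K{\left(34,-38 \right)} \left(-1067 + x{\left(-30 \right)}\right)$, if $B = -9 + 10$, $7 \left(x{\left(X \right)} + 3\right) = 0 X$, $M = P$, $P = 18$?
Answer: $18190$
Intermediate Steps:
$M = 18$
$x{\left(X \right)} = -3$ ($x{\left(X \right)} = -3 + \frac{0 X}{7} = -3 + \frac{1}{7} \cdot 0 = -3 + 0 = -3$)
$B = 1$
$K{\left(H,C \right)} = -17$ ($K{\left(H,C \right)} = 1 - 18 = -17$)
$K{\left(34,-38 \right)} \left(-1067 + x{\left(-30 \right)}\right) = - 17 \left(-1067 - 3\right) = \left(-17\right) \left(-1070\right) = 18190$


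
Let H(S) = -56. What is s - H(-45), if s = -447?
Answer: -391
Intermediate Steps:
s - H(-45) = -447 - 1*(-56) = -447 + 56 = -391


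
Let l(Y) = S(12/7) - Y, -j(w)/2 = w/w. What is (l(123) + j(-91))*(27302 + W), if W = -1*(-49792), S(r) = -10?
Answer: -10407690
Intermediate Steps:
j(w) = -2 (j(w) = -2*w/w = -2*1 = -2)
l(Y) = -10 - Y
W = 49792
(l(123) + j(-91))*(27302 + W) = ((-10 - 1*123) - 2)*(27302 + 49792) = ((-10 - 123) - 2)*77094 = (-133 - 2)*77094 = -135*77094 = -10407690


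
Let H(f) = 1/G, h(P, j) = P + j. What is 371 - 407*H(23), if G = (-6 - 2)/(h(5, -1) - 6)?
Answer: 1077/4 ≈ 269.25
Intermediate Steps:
G = 4 (G = (-6 - 2)/((5 - 1) - 6) = -8/(4 - 6) = -8/(-2) = -8*(-½) = 4)
H(f) = ¼ (H(f) = 1/4 = ¼)
371 - 407*H(23) = 371 - 407*¼ = 371 - 407/4 = 1077/4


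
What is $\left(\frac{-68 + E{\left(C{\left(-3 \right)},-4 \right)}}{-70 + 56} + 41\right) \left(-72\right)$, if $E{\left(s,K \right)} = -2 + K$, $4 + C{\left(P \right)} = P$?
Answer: $- \frac{23328}{7} \approx -3332.6$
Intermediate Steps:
$C{\left(P \right)} = -4 + P$
$\left(\frac{-68 + E{\left(C{\left(-3 \right)},-4 \right)}}{-70 + 56} + 41\right) \left(-72\right) = \left(\frac{-68 - 6}{-70 + 56} + 41\right) \left(-72\right) = \left(\frac{-68 - 6}{-14} + 41\right) \left(-72\right) = \left(\left(-74\right) \left(- \frac{1}{14}\right) + 41\right) \left(-72\right) = \left(\frac{37}{7} + 41\right) \left(-72\right) = \frac{324}{7} \left(-72\right) = - \frac{23328}{7}$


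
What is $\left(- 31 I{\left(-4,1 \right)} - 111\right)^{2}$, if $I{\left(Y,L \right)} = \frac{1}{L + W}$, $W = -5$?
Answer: $\frac{170569}{16} \approx 10661.0$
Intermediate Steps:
$I{\left(Y,L \right)} = \frac{1}{-5 + L}$ ($I{\left(Y,L \right)} = \frac{1}{L - 5} = \frac{1}{-5 + L}$)
$\left(- 31 I{\left(-4,1 \right)} - 111\right)^{2} = \left(- \frac{31}{-5 + 1} - 111\right)^{2} = \left(- \frac{31}{-4} - 111\right)^{2} = \left(\left(-31\right) \left(- \frac{1}{4}\right) - 111\right)^{2} = \left(\frac{31}{4} - 111\right)^{2} = \left(- \frac{413}{4}\right)^{2} = \frac{170569}{16}$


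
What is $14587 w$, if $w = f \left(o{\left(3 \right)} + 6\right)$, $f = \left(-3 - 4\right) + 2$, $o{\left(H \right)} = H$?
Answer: $-656415$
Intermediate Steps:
$f = -5$ ($f = -7 + 2 = -5$)
$w = -45$ ($w = - 5 \left(3 + 6\right) = \left(-5\right) 9 = -45$)
$14587 w = 14587 \left(-45\right) = -656415$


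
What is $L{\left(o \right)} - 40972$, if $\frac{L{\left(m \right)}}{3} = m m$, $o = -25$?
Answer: $-39097$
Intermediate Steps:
$L{\left(m \right)} = 3 m^{2}$ ($L{\left(m \right)} = 3 m m = 3 m^{2}$)
$L{\left(o \right)} - 40972 = 3 \left(-25\right)^{2} - 40972 = 3 \cdot 625 - 40972 = 1875 - 40972 = -39097$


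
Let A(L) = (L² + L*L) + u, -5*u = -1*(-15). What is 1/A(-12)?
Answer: 1/285 ≈ 0.0035088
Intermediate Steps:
u = -3 (u = -(-1)*(-15)/5 = -⅕*15 = -3)
A(L) = -3 + 2*L² (A(L) = (L² + L*L) - 3 = (L² + L²) - 3 = 2*L² - 3 = -3 + 2*L²)
1/A(-12) = 1/(-3 + 2*(-12)²) = 1/(-3 + 2*144) = 1/(-3 + 288) = 1/285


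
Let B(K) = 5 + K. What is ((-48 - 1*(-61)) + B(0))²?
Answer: 324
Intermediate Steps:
((-48 - 1*(-61)) + B(0))² = ((-48 - 1*(-61)) + (5 + 0))² = ((-48 + 61) + 5)² = (13 + 5)² = 18² = 324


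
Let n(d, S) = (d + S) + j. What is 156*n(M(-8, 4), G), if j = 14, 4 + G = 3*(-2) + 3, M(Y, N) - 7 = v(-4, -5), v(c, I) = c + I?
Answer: 780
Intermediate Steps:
v(c, I) = I + c
M(Y, N) = -2 (M(Y, N) = 7 + (-5 - 4) = 7 - 9 = -2)
G = -7 (G = -4 + (3*(-2) + 3) = -4 + (-6 + 3) = -4 - 3 = -7)
n(d, S) = 14 + S + d (n(d, S) = (d + S) + 14 = (S + d) + 14 = 14 + S + d)
156*n(M(-8, 4), G) = 156*(14 - 7 - 2) = 156*5 = 780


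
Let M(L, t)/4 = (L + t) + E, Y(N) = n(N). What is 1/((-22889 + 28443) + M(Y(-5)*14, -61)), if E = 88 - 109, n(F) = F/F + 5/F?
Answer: 1/5226 ≈ 0.00019135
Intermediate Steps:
n(F) = 1 + 5/F
Y(N) = (5 + N)/N
E = -21
M(L, t) = -84 + 4*L + 4*t (M(L, t) = 4*((L + t) - 21) = 4*(-21 + L + t) = -84 + 4*L + 4*t)
1/((-22889 + 28443) + M(Y(-5)*14, -61)) = 1/((-22889 + 28443) + (-84 + 4*(((5 - 5)/(-5))*14) + 4*(-61))) = 1/(5554 + (-84 + 4*(-⅕*0*14) - 244)) = 1/(5554 + (-84 + 4*(0*14) - 244)) = 1/(5554 + (-84 + 4*0 - 244)) = 1/(5554 + (-84 + 0 - 244)) = 1/(5554 - 328) = 1/5226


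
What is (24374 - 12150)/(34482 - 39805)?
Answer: -12224/5323 ≈ -2.2964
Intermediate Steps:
(24374 - 12150)/(34482 - 39805) = 12224/(-5323) = 12224*(-1/5323) = -12224/5323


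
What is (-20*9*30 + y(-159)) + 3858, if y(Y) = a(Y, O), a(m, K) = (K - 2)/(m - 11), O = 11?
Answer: -262149/170 ≈ -1542.1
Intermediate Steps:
a(m, K) = (-2 + K)/(-11 + m)
y(Y) = 9/(-11 + Y) (y(Y) = (-2 + 11)/(-11 + Y) = 9/(-11 + Y))
(-20*9*30 + y(-159)) + 3858 = (-20*9*30 + 9/(-11 - 159)) + 3858 = (-180*30 + 9/(-170)) + 3858 = (-5400 + 9*(-1/170)) + 3858 = (-5400 - 9/170) + 3858 = -918009/170 + 3858 = -262149/170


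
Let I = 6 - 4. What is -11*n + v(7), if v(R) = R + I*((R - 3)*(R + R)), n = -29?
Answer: 438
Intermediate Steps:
I = 2
v(R) = R + 4*R*(-3 + R) (v(R) = R + 2*((R - 3)*(R + R)) = R + 2*((-3 + R)*(2*R)) = R + 2*(2*R*(-3 + R)) = R + 4*R*(-3 + R))
-11*n + v(7) = -11*(-29) + 7*(-11 + 4*7) = 319 + 7*(-11 + 28) = 319 + 7*17 = 319 + 119 = 438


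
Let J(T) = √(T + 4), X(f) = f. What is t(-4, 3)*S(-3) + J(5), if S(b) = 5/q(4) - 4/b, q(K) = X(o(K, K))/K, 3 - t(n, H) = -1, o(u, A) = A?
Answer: 85/3 ≈ 28.333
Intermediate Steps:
t(n, H) = 4 (t(n, H) = 3 - 1*(-1) = 3 + 1 = 4)
J(T) = √(4 + T)
q(K) = 1 (q(K) = K/K = 1)
S(b) = 5 - 4/b (S(b) = 5/1 - 4/b = 5*1 - 4/b = 5 - 4/b)
t(-4, 3)*S(-3) + J(5) = 4*(5 - 4/(-3)) + √(4 + 5) = 4*(5 - 4*(-⅓)) + √9 = 4*(5 + 4/3) + 3 = 4*(19/3) + 3 = 76/3 + 3 = 85/3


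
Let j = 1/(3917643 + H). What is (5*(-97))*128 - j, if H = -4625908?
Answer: -43969091199/708265 ≈ -62080.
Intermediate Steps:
j = -1/708265 (j = 1/(3917643 - 4625908) = 1/(-708265) = -1/708265 ≈ -1.4119e-6)
(5*(-97))*128 - j = (5*(-97))*128 - 1*(-1/708265) = -485*128 + 1/708265 = -62080 + 1/708265 = -43969091199/708265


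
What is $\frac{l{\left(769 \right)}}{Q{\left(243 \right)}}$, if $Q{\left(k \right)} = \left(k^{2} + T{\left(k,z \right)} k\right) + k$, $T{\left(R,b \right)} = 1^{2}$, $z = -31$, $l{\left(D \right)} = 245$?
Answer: $\frac{1}{243} \approx 0.0041152$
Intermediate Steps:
$T{\left(R,b \right)} = 1$
$Q{\left(k \right)} = k^{2} + 2 k$ ($Q{\left(k \right)} = \left(k^{2} + 1 k\right) + k = \left(k^{2} + k\right) + k = \left(k + k^{2}\right) + k = k^{2} + 2 k$)
$\frac{l{\left(769 \right)}}{Q{\left(243 \right)}} = \frac{245}{243 \left(2 + 243\right)} = \frac{245}{243 \cdot 245} = \frac{245}{59535} = 245 \cdot \frac{1}{59535} = \frac{1}{243}$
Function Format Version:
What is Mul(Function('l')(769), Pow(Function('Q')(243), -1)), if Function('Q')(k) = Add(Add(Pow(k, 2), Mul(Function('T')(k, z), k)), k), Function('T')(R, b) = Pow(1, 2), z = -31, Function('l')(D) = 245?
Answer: Rational(1, 243) ≈ 0.0041152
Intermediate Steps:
Function('T')(R, b) = 1
Function('Q')(k) = Add(Pow(k, 2), Mul(2, k)) (Function('Q')(k) = Add(Add(Pow(k, 2), Mul(1, k)), k) = Add(Add(Pow(k, 2), k), k) = Add(Add(k, Pow(k, 2)), k) = Add(Pow(k, 2), Mul(2, k)))
Mul(Function('l')(769), Pow(Function('Q')(243), -1)) = Mul(245, Pow(Mul(243, Add(2, 243)), -1)) = Mul(245, Pow(Mul(243, 245), -1)) = Mul(245, Pow(59535, -1)) = Mul(245, Rational(1, 59535)) = Rational(1, 243)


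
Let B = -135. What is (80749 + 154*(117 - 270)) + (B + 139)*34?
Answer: 57323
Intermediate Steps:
(80749 + 154*(117 - 270)) + (B + 139)*34 = (80749 + 154*(117 - 270)) + (-135 + 139)*34 = (80749 + 154*(-153)) + 4*34 = (80749 - 23562) + 136 = 57187 + 136 = 57323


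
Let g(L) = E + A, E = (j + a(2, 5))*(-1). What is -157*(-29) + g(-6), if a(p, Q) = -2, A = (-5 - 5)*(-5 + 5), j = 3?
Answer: 4552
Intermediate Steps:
A = 0 (A = -10*0 = 0)
E = -1 (E = (3 - 2)*(-1) = 1*(-1) = -1)
g(L) = -1 (g(L) = -1 + 0 = -1)
-157*(-29) + g(-6) = -157*(-29) - 1 = 4553 - 1 = 4552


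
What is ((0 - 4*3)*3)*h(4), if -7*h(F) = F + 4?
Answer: 288/7 ≈ 41.143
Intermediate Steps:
h(F) = -4/7 - F/7 (h(F) = -(F + 4)/7 = -(4 + F)/7 = -4/7 - F/7)
((0 - 4*3)*3)*h(4) = ((0 - 4*3)*3)*(-4/7 - ⅐*4) = ((0 - 12)*3)*(-4/7 - 4/7) = -12*3*(-8/7) = -36*(-8/7) = 288/7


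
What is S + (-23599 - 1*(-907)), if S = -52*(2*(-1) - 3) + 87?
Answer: -22345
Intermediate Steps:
S = 347 (S = -52*(-2 - 3) + 87 = -52*(-5) + 87 = 260 + 87 = 347)
S + (-23599 - 1*(-907)) = 347 + (-23599 - 1*(-907)) = 347 + (-23599 + 907) = 347 - 22692 = -22345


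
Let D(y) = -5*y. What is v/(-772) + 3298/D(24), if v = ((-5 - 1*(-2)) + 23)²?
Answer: -324257/11580 ≈ -28.001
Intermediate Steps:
v = 400 (v = ((-5 + 2) + 23)² = (-3 + 23)² = 20² = 400)
v/(-772) + 3298/D(24) = 400/(-772) + 3298/((-5*24)) = 400*(-1/772) + 3298/(-120) = -100/193 + 3298*(-1/120) = -100/193 - 1649/60 = -324257/11580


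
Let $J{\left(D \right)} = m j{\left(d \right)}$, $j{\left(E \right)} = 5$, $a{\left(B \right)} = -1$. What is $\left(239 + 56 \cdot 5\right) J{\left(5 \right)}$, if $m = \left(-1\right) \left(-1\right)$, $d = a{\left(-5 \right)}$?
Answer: $2595$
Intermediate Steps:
$d = -1$
$m = 1$
$J{\left(D \right)} = 5$ ($J{\left(D \right)} = 1 \cdot 5 = 5$)
$\left(239 + 56 \cdot 5\right) J{\left(5 \right)} = \left(239 + 56 \cdot 5\right) 5 = \left(239 + 280\right) 5 = 519 \cdot 5 = 2595$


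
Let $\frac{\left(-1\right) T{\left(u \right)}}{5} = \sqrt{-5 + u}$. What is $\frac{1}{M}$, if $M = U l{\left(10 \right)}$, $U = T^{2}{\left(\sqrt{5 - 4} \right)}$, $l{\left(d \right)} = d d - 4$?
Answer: $- \frac{1}{9600} \approx -0.00010417$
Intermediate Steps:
$l{\left(d \right)} = -4 + d^{2}$ ($l{\left(d \right)} = d^{2} - 4 = -4 + d^{2}$)
$T{\left(u \right)} = - 5 \sqrt{-5 + u}$
$U = -100$ ($U = \left(- 5 \sqrt{-5 + \sqrt{5 - 4}}\right)^{2} = \left(- 5 \sqrt{-5 + \sqrt{1}}\right)^{2} = \left(- 5 \sqrt{-5 + 1}\right)^{2} = \left(- 5 \sqrt{-4}\right)^{2} = \left(- 5 \cdot 2 i\right)^{2} = \left(- 10 i\right)^{2} = -100$)
$M = -9600$ ($M = - 100 \left(-4 + 10^{2}\right) = - 100 \left(-4 + 100\right) = \left(-100\right) 96 = -9600$)
$\frac{1}{M} = \frac{1}{-9600} = - \frac{1}{9600}$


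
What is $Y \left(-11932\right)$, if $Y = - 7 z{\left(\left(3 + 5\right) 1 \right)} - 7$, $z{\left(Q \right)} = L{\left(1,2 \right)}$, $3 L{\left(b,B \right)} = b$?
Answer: $\frac{334096}{3} \approx 1.1137 \cdot 10^{5}$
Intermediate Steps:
$L{\left(b,B \right)} = \frac{b}{3}$
$z{\left(Q \right)} = \frac{1}{3}$ ($z{\left(Q \right)} = \frac{1}{3} \cdot 1 = \frac{1}{3}$)
$Y = - \frac{28}{3}$ ($Y = \left(-7\right) \frac{1}{3} - 7 = - \frac{7}{3} - 7 = - \frac{28}{3} \approx -9.3333$)
$Y \left(-11932\right) = \left(- \frac{28}{3}\right) \left(-11932\right) = \frac{334096}{3}$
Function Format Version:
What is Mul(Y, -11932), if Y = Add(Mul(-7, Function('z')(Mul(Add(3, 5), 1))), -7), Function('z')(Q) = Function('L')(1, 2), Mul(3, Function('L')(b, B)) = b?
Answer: Rational(334096, 3) ≈ 1.1137e+5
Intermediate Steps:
Function('L')(b, B) = Mul(Rational(1, 3), b)
Function('z')(Q) = Rational(1, 3) (Function('z')(Q) = Mul(Rational(1, 3), 1) = Rational(1, 3))
Y = Rational(-28, 3) (Y = Add(Mul(-7, Rational(1, 3)), -7) = Add(Rational(-7, 3), -7) = Rational(-28, 3) ≈ -9.3333)
Mul(Y, -11932) = Mul(Rational(-28, 3), -11932) = Rational(334096, 3)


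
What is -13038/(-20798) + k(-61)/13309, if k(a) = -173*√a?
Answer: 6519/10399 - 173*I*√61/13309 ≈ 0.62689 - 0.10152*I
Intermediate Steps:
-13038/(-20798) + k(-61)/13309 = -13038/(-20798) - 173*I*√61/13309 = -13038*(-1/20798) - 173*I*√61*(1/13309) = 6519/10399 - 173*I*√61*(1/13309) = 6519/10399 - 173*I*√61/13309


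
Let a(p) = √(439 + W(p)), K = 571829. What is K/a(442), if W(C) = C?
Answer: 571829*√881/881 ≈ 19265.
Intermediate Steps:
a(p) = √(439 + p)
K/a(442) = 571829/(√(439 + 442)) = 571829/(√881) = 571829*(√881/881) = 571829*√881/881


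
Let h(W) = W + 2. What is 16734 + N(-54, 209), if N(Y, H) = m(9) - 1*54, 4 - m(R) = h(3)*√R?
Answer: 16669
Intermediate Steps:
h(W) = 2 + W
m(R) = 4 - 5*√R (m(R) = 4 - (2 + 3)*√R = 4 - 5*√R)
N(Y, H) = -65 (N(Y, H) = (4 - 5*√9) - 1*54 = (4 - 5*3) - 54 = (4 - 15) - 54 = -11 - 54 = -65)
16734 + N(-54, 209) = 16734 - 65 = 16669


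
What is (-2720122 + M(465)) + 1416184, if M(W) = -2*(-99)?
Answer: -1303740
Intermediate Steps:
M(W) = 198
(-2720122 + M(465)) + 1416184 = (-2720122 + 198) + 1416184 = -2719924 + 1416184 = -1303740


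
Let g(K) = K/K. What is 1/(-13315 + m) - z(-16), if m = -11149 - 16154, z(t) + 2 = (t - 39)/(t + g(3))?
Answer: -203093/121854 ≈ -1.6667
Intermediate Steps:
g(K) = 1
z(t) = -2 + (-39 + t)/(1 + t) (z(t) = -2 + (t - 39)/(t + 1) = -2 + (-39 + t)/(1 + t))
m = -27303
1/(-13315 + m) - z(-16) = 1/(-13315 - 27303) - (-41 - 1*(-16))/(1 - 16) = 1/(-40618) - (-41 + 16)/(-15) = -1/40618 - (-1)*(-25)/15 = -1/40618 - 1*5/3 = -1/40618 - 5/3 = -203093/121854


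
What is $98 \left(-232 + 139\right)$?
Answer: $-9114$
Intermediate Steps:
$98 \left(-232 + 139\right) = 98 \left(-93\right) = -9114$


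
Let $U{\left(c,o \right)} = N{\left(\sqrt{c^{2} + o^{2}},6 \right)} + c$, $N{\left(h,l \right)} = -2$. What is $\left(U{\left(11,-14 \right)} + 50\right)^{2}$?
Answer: $3481$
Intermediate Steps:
$U{\left(c,o \right)} = -2 + c$
$\left(U{\left(11,-14 \right)} + 50\right)^{2} = \left(\left(-2 + 11\right) + 50\right)^{2} = \left(9 + 50\right)^{2} = 59^{2} = 3481$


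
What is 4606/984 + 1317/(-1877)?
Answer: 3674767/923484 ≈ 3.9792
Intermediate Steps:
4606/984 + 1317/(-1877) = 4606*(1/984) + 1317*(-1/1877) = 2303/492 - 1317/1877 = 3674767/923484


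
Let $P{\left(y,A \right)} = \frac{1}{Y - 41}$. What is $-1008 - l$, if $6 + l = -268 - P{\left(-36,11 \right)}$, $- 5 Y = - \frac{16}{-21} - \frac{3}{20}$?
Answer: $- \frac{63388138}{86357} \approx -734.02$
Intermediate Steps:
$Y = - \frac{257}{2100}$ ($Y = - \frac{- \frac{16}{-21} - \frac{3}{20}}{5} = - \frac{\left(-16\right) \left(- \frac{1}{21}\right) - \frac{3}{20}}{5} = - \frac{\frac{16}{21} - \frac{3}{20}}{5} = \left(- \frac{1}{5}\right) \frac{257}{420} = - \frac{257}{2100} \approx -0.12238$)
$P{\left(y,A \right)} = - \frac{2100}{86357}$ ($P{\left(y,A \right)} = \frac{1}{- \frac{257}{2100} - 41} = \frac{1}{- \frac{86357}{2100}} = - \frac{2100}{86357}$)
$l = - \frac{23659718}{86357}$ ($l = -6 - \frac{23141576}{86357} = - \frac{23659718}{86357} \approx -273.98$)
$-1008 - l = -1008 - - \frac{23659718}{86357} = -1008 + \frac{23659718}{86357} = - \frac{63388138}{86357}$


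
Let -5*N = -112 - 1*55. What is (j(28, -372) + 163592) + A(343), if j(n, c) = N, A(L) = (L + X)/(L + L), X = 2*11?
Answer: 561236947/3430 ≈ 1.6363e+5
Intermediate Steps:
X = 22
N = 167/5 (N = -(-112 - 1*55)/5 = -(-112 - 55)/5 = -⅕*(-167) = 167/5 ≈ 33.400)
A(L) = (22 + L)/(2*L) (A(L) = (L + 22)/(L + L) = (22 + L)/((2*L)) = (22 + L)*(1/(2*L)) = (22 + L)/(2*L))
j(n, c) = 167/5
(j(28, -372) + 163592) + A(343) = (167/5 + 163592) + (½)*(22 + 343)/343 = 818127/5 + (½)*(1/343)*365 = 818127/5 + 365/686 = 561236947/3430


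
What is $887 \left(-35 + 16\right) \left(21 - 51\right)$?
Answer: $505590$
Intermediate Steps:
$887 \left(-35 + 16\right) \left(21 - 51\right) = 887 \left(\left(-19\right) \left(-30\right)\right) = 887 \cdot 570 = 505590$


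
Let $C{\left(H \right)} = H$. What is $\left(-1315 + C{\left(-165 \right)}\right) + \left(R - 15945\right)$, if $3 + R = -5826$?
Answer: $-23254$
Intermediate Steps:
$R = -5829$ ($R = -3 - 5826 = -5829$)
$\left(-1315 + C{\left(-165 \right)}\right) + \left(R - 15945\right) = \left(-1315 - 165\right) - 21774 = -1480 - 21774 = -23254$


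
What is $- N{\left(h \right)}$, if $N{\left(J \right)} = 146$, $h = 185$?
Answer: $-146$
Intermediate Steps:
$- N{\left(h \right)} = \left(-1\right) 146 = -146$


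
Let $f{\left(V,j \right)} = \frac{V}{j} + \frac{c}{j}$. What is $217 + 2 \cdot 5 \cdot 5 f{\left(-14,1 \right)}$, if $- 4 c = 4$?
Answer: $-533$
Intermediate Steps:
$c = -1$ ($c = \left(- \frac{1}{4}\right) 4 = -1$)
$f{\left(V,j \right)} = - \frac{1}{j} + \frac{V}{j}$ ($f{\left(V,j \right)} = \frac{V}{j} - \frac{1}{j} = - \frac{1}{j} + \frac{V}{j}$)
$217 + 2 \cdot 5 \cdot 5 f{\left(-14,1 \right)} = 217 + 2 \cdot 5 \cdot 5 \frac{-1 - 14}{1} = 217 + 10 \cdot 5 \cdot 1 \left(-15\right) = 217 + 50 \left(-15\right) = 217 - 750 = -533$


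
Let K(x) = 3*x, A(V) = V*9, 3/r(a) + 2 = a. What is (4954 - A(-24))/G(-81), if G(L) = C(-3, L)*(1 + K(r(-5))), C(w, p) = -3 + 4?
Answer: -18095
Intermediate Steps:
r(a) = 3/(-2 + a)
A(V) = 9*V
C(w, p) = 1
G(L) = -2/7 (G(L) = 1*(1 + 3*(3/(-2 - 5))) = 1*(1 + 3*(3/(-7))) = 1*(1 + 3*(3*(-⅐))) = 1*(1 + 3*(-3/7)) = 1*(1 - 9/7) = 1*(-2/7) = -2/7)
(4954 - A(-24))/G(-81) = (4954 - 9*(-24))/(-2/7) = (4954 - 1*(-216))*(-7/2) = (4954 + 216)*(-7/2) = 5170*(-7/2) = -18095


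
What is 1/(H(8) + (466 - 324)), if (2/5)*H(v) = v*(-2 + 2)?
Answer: 1/142 ≈ 0.0070423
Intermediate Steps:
H(v) = 0 (H(v) = 5*(v*(-2 + 2))/2 = 5*(v*0)/2 = (5/2)*0 = 0)
1/(H(8) + (466 - 324)) = 1/(0 + (466 - 324)) = 1/(0 + 142) = 1/142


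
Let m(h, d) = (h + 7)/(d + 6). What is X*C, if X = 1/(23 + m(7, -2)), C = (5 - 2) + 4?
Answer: 14/53 ≈ 0.26415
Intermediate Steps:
m(h, d) = (7 + h)/(6 + d)
C = 7 (C = 3 + 4 = 7)
X = 2/53 (X = 1/(23 + (7 + 7)/(6 - 2)) = 1/(23 + 14/4) = 1/(23 + (¼)*14) = 1/(23 + 7/2) = 1/(53/2) = 2/53 ≈ 0.037736)
X*C = (2/53)*7 = 14/53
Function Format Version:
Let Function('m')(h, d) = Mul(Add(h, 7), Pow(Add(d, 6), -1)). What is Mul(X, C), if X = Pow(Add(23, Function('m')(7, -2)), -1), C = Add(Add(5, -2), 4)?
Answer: Rational(14, 53) ≈ 0.26415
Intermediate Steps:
Function('m')(h, d) = Mul(Pow(Add(6, d), -1), Add(7, h)) (Function('m')(h, d) = Mul(Add(7, h), Pow(Add(6, d), -1)) = Mul(Pow(Add(6, d), -1), Add(7, h)))
C = 7 (C = Add(3, 4) = 7)
X = Rational(2, 53) (X = Pow(Add(23, Mul(Pow(Add(6, -2), -1), Add(7, 7))), -1) = Pow(Add(23, Mul(Pow(4, -1), 14)), -1) = Pow(Add(23, Mul(Rational(1, 4), 14)), -1) = Pow(Add(23, Rational(7, 2)), -1) = Pow(Rational(53, 2), -1) = Rational(2, 53) ≈ 0.037736)
Mul(X, C) = Mul(Rational(2, 53), 7) = Rational(14, 53)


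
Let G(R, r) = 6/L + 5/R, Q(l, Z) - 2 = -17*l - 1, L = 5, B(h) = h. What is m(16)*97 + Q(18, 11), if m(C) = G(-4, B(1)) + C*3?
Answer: 86923/20 ≈ 4346.1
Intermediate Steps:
Q(l, Z) = 1 - 17*l (Q(l, Z) = 2 + (-17*l - 1) = 2 + (-1 - 17*l) = 1 - 17*l)
G(R, r) = 6/5 + 5/R
m(C) = -1/20 + 3*C (m(C) = (6/5 + 5/(-4)) + C*3 = (6/5 + 5*(-¼)) + 3*C = (6/5 - 5/4) + 3*C = -1/20 + 3*C)
m(16)*97 + Q(18, 11) = (-1/20 + 3*16)*97 + (1 - 17*18) = (-1/20 + 48)*97 + (1 - 306) = (959/20)*97 - 305 = 93023/20 - 305 = 86923/20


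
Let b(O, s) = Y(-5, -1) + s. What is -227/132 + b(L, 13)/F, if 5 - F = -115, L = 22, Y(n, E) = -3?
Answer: -18/11 ≈ -1.6364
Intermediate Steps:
F = 120 (F = 5 - 1*(-115) = 5 + 115 = 120)
b(O, s) = -3 + s
-227/132 + b(L, 13)/F = -227/132 + (-3 + 13)/120 = -227*1/132 + 10*(1/120) = -227/132 + 1/12 = -18/11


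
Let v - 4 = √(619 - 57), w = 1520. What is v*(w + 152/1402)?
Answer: 4262384/701 + 1065596*√562/701 ≈ 42117.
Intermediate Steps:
v = 4 + √562 (v = 4 + √(619 - 57) = 4 + √562 ≈ 27.707)
v*(w + 152/1402) = (4 + √562)*(1520 + 152/1402) = (4 + √562)*(1520 + 152*(1/1402)) = (4 + √562)*(1520 + 76/701) = (4 + √562)*(1065596/701) = 4262384/701 + 1065596*√562/701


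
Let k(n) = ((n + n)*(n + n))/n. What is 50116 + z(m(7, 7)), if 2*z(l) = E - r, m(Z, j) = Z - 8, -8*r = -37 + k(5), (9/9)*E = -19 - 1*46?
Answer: 801319/16 ≈ 50082.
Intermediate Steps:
k(n) = 4*n (k(n) = ((2*n)*(2*n))/n = (4*n²)/n = 4*n)
E = -65 (E = -19 - 1*46 = -19 - 46 = -65)
r = 17/8 (r = -(-37 + 4*5)/8 = -(-37 + 20)/8 = -⅛*(-17) = 17/8 ≈ 2.1250)
m(Z, j) = -8 + Z
z(l) = -537/16 (z(l) = (-65 - 1*17/8)/2 = (-65 - 17/8)/2 = (½)*(-537/8) = -537/16)
50116 + z(m(7, 7)) = 50116 - 537/16 = 801319/16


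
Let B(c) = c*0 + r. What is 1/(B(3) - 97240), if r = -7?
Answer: -1/97247 ≈ -1.0283e-5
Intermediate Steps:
B(c) = -7 (B(c) = c*0 - 7 = 0 - 7 = -7)
1/(B(3) - 97240) = 1/(-7 - 97240) = 1/(-97247) = -1/97247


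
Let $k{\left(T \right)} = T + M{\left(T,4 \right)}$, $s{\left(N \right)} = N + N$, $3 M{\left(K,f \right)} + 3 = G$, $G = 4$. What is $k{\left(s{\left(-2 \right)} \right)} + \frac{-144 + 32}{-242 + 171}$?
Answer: $- \frac{445}{213} \approx -2.0892$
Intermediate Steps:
$M{\left(K,f \right)} = \frac{1}{3}$ ($M{\left(K,f \right)} = -1 + \frac{1}{3} \cdot 4 = -1 + \frac{4}{3} = \frac{1}{3}$)
$s{\left(N \right)} = 2 N$
$k{\left(T \right)} = \frac{1}{3} + T$ ($k{\left(T \right)} = T + \frac{1}{3} = \frac{1}{3} + T$)
$k{\left(s{\left(-2 \right)} \right)} + \frac{-144 + 32}{-242 + 171} = \left(\frac{1}{3} + 2 \left(-2\right)\right) + \frac{-144 + 32}{-242 + 171} = \left(\frac{1}{3} - 4\right) - \frac{112}{-71} = - \frac{11}{3} - - \frac{112}{71} = - \frac{11}{3} + \frac{112}{71} = - \frac{445}{213}$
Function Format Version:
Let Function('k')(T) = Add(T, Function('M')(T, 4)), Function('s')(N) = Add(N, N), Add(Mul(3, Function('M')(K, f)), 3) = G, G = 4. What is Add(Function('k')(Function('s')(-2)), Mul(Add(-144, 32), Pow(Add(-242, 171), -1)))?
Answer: Rational(-445, 213) ≈ -2.0892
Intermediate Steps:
Function('M')(K, f) = Rational(1, 3) (Function('M')(K, f) = Add(-1, Mul(Rational(1, 3), 4)) = Add(-1, Rational(4, 3)) = Rational(1, 3))
Function('s')(N) = Mul(2, N)
Function('k')(T) = Add(Rational(1, 3), T) (Function('k')(T) = Add(T, Rational(1, 3)) = Add(Rational(1, 3), T))
Add(Function('k')(Function('s')(-2)), Mul(Add(-144, 32), Pow(Add(-242, 171), -1))) = Add(Add(Rational(1, 3), Mul(2, -2)), Mul(Add(-144, 32), Pow(Add(-242, 171), -1))) = Add(Add(Rational(1, 3), -4), Mul(-112, Pow(-71, -1))) = Add(Rational(-11, 3), Mul(-112, Rational(-1, 71))) = Add(Rational(-11, 3), Rational(112, 71)) = Rational(-445, 213)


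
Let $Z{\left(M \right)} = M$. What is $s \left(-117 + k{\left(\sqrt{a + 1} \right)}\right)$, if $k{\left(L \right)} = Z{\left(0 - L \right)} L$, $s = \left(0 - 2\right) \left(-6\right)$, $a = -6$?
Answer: $-1344$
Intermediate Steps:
$s = 12$ ($s = \left(-2\right) \left(-6\right) = 12$)
$k{\left(L \right)} = - L^{2}$ ($k{\left(L \right)} = \left(0 - L\right) L = - L L = - L^{2}$)
$s \left(-117 + k{\left(\sqrt{a + 1} \right)}\right) = 12 \left(-117 - \left(\sqrt{-6 + 1}\right)^{2}\right) = 12 \left(-117 - \left(\sqrt{-5}\right)^{2}\right) = 12 \left(-117 - \left(i \sqrt{5}\right)^{2}\right) = 12 \left(-117 - -5\right) = 12 \left(-117 + 5\right) = 12 \left(-112\right) = -1344$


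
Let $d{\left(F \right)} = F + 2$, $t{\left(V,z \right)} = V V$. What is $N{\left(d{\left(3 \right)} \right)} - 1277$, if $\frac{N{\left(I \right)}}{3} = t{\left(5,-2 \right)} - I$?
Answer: $-1217$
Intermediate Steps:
$t{\left(V,z \right)} = V^{2}$
$d{\left(F \right)} = 2 + F$
$N{\left(I \right)} = 75 - 3 I$ ($N{\left(I \right)} = 3 \left(5^{2} - I\right) = 3 \left(25 - I\right) = 75 - 3 I$)
$N{\left(d{\left(3 \right)} \right)} - 1277 = \left(75 - 3 \left(2 + 3\right)\right) - 1277 = \left(75 - 15\right) - 1277 = 60 - 1277 = -1217$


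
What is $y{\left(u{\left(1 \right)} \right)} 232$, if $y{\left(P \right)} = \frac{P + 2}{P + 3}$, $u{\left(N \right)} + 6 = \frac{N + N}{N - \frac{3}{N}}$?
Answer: $290$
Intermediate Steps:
$u{\left(N \right)} = -6 + \frac{2 N}{N - \frac{3}{N}}$ ($u{\left(N \right)} = -6 + \frac{N + N}{N - \frac{3}{N}} = -6 + \frac{2 N}{N - \frac{3}{N}}$)
$y{\left(P \right)} = \frac{2 + P}{3 + P}$
$y{\left(u{\left(1 \right)} \right)} 232 = \frac{2 + \frac{2 \left(9 - 2 \cdot 1^{2}\right)}{-3 + 1^{2}}}{3 + \frac{2 \left(9 - 2 \cdot 1^{2}\right)}{-3 + 1^{2}}} \cdot 232 = \frac{2 + \frac{2 \left(9 - 2\right)}{-3 + 1}}{3 + \frac{2 \left(9 - 2\right)}{-3 + 1}} \cdot 232 = \frac{2 + \frac{2 \left(9 - 2\right)}{-2}}{3 + \frac{2 \left(9 - 2\right)}{-2}} \cdot 232 = \frac{2 + 2 \left(- \frac{1}{2}\right) 7}{3 + 2 \left(- \frac{1}{2}\right) 7} \cdot 232 = \frac{2 - 7}{3 - 7} \cdot 232 = \frac{1}{-4} \left(-5\right) 232 = \left(- \frac{1}{4}\right) \left(-5\right) 232 = \frac{5}{4} \cdot 232 = 290$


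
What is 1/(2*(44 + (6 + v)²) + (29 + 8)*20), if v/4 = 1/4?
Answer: 1/926 ≈ 0.0010799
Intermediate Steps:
v = 1 (v = 4/4 = 4*(¼) = 1)
1/(2*(44 + (6 + v)²) + (29 + 8)*20) = 1/(2*(44 + (6 + 1)²) + (29 + 8)*20) = 1/(2*(44 + 7²) + 37*20) = 1/(2*(44 + 49) + 740) = 1/(2*93 + 740) = 1/(186 + 740) = 1/926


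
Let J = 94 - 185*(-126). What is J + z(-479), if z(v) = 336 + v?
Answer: 23261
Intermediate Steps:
J = 23404 (J = 94 + 23310 = 23404)
J + z(-479) = 23404 + (336 - 479) = 23404 - 143 = 23261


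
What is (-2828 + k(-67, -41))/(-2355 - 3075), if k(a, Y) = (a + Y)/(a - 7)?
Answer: 52291/100455 ≈ 0.52054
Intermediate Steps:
k(a, Y) = (Y + a)/(-7 + a)
(-2828 + k(-67, -41))/(-2355 - 3075) = (-2828 + (-41 - 67)/(-7 - 67))/(-2355 - 3075) = (-2828 - 108/(-74))/(-5430) = (-2828 - 1/74*(-108))*(-1/5430) = (-2828 + 54/37)*(-1/5430) = -104582/37*(-1/5430) = 52291/100455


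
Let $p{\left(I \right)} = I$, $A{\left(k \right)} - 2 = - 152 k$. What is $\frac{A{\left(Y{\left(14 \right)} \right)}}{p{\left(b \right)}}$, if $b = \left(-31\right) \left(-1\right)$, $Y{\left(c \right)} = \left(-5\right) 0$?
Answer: $\frac{2}{31} \approx 0.064516$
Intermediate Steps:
$Y{\left(c \right)} = 0$
$A{\left(k \right)} = 2 - 152 k$
$b = 31$
$\frac{A{\left(Y{\left(14 \right)} \right)}}{p{\left(b \right)}} = \frac{2 - 0}{31} = \left(2 + 0\right) \frac{1}{31} = 2 \cdot \frac{1}{31} = \frac{2}{31}$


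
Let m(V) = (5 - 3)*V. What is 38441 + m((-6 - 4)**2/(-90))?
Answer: 345949/9 ≈ 38439.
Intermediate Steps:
m(V) = 2*V
38441 + m((-6 - 4)**2/(-90)) = 38441 + 2*((-6 - 4)**2/(-90)) = 38441 + 2*((-10)**2*(-1/90)) = 38441 + 2*(100*(-1/90)) = 38441 + 2*(-10/9) = 38441 - 20/9 = 345949/9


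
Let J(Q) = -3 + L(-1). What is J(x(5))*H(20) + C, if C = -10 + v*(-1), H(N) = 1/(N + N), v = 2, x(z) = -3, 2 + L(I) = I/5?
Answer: -1213/100 ≈ -12.130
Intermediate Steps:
L(I) = -2 + I/5
J(Q) = -26/5 (J(Q) = -3 + (-2 + (⅕)*(-1)) = -3 + (-2 - ⅕) = -3 - 11/5 = -26/5)
H(N) = 1/(2*N)
C = -12 (C = -10 + 2*(-1) = -10 - 2 = -12)
J(x(5))*H(20) + C = -13/(5*20) - 12 = -26/5*1/40 - 12 = -13/100 - 12 = -1213/100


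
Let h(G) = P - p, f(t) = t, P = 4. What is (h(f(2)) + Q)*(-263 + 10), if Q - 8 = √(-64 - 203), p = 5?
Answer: -1771 - 253*I*√267 ≈ -1771.0 - 4134.1*I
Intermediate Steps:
h(G) = -1 (h(G) = 4 - 1*5 = 4 - 5 = -1)
Q = 8 + I*√267 (Q = 8 + √(-64 - 203) = 8 + √(-267) = 8 + I*√267 ≈ 8.0 + 16.34*I)
(h(f(2)) + Q)*(-263 + 10) = (-1 + (8 + I*√267))*(-263 + 10) = (7 + I*√267)*(-253) = -1771 - 253*I*√267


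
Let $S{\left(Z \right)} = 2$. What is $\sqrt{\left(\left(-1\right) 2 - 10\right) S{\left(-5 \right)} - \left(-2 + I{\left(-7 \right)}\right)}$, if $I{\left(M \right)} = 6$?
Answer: $2 i \sqrt{7} \approx 5.2915 i$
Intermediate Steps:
$\sqrt{\left(\left(-1\right) 2 - 10\right) S{\left(-5 \right)} - \left(-2 + I{\left(-7 \right)}\right)} = \sqrt{\left(\left(-1\right) 2 - 10\right) 2 + \left(2 - 6\right)} = \sqrt{\left(-2 - 10\right) 2 + \left(2 - 6\right)} = \sqrt{\left(-12\right) 2 - 4} = \sqrt{-24 - 4} = \sqrt{-28} = 2 i \sqrt{7}$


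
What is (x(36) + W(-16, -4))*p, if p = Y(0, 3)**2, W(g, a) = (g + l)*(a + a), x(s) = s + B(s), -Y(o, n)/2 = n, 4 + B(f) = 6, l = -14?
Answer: 10008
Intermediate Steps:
B(f) = 2 (B(f) = -4 + 6 = 2)
Y(o, n) = -2*n
x(s) = 2 + s (x(s) = s + 2 = 2 + s)
W(g, a) = 2*a*(-14 + g) (W(g, a) = (g - 14)*(a + a) = (-14 + g)*(2*a) = 2*a*(-14 + g))
p = 36 (p = (-2*3)**2 = (-6)**2 = 36)
(x(36) + W(-16, -4))*p = ((2 + 36) + 2*(-4)*(-14 - 16))*36 = (38 + 2*(-4)*(-30))*36 = (38 + 240)*36 = 278*36 = 10008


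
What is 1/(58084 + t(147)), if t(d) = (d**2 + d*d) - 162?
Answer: 1/101140 ≈ 9.8873e-6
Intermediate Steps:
t(d) = -162 + 2*d**2 (t(d) = (d**2 + d**2) - 162 = 2*d**2 - 162 = -162 + 2*d**2)
1/(58084 + t(147)) = 1/(58084 + (-162 + 2*147**2)) = 1/(58084 + (-162 + 2*21609)) = 1/(58084 + (-162 + 43218)) = 1/(58084 + 43056) = 1/101140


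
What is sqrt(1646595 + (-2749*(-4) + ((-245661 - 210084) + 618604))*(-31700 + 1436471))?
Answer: 80*sqrt(38160642) ≈ 4.9419e+5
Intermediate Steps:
sqrt(1646595 + (-2749*(-4) + ((-245661 - 210084) + 618604))*(-31700 + 1436471)) = sqrt(1646595 + (10996 + (-455745 + 618604))*1404771) = sqrt(1646595 + (10996 + 162859)*1404771) = sqrt(1646595 + 173855*1404771) = sqrt(1646595 + 244226462205) = sqrt(244228108800) = 80*sqrt(38160642)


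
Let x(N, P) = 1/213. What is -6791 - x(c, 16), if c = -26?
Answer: -1446484/213 ≈ -6791.0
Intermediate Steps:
x(N, P) = 1/213
-6791 - x(c, 16) = -6791 - 1*1/213 = -6791 - 1/213 = -1446484/213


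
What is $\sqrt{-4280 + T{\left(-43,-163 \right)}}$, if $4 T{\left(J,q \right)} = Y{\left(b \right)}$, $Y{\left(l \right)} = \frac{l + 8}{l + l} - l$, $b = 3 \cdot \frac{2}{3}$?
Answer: $\frac{i \sqrt{68478}}{4} \approx 65.421 i$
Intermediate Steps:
$b = 2$ ($b = 3 \cdot 2 \cdot \frac{1}{3} = 3 \cdot \frac{2}{3} = 2$)
$Y{\left(l \right)} = - l + \frac{8 + l}{2 l}$ ($Y{\left(l \right)} = \frac{8 + l}{2 l} - l = - l + \frac{8 + l}{2 l}$)
$T{\left(J,q \right)} = \frac{1}{8}$ ($T{\left(J,q \right)} = \frac{\frac{1}{2} - 2 + \frac{4}{2}}{4} = \frac{\frac{1}{2} - 2 + 4 \cdot \frac{1}{2}}{4} = \frac{\frac{1}{2} - 2 + 2}{4} = \frac{1}{4} \cdot \frac{1}{2} = \frac{1}{8}$)
$\sqrt{-4280 + T{\left(-43,-163 \right)}} = \sqrt{-4280 + \frac{1}{8}} = \sqrt{- \frac{34239}{8}} = \frac{i \sqrt{68478}}{4}$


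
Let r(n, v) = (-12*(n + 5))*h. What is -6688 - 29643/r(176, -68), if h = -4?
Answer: -19378329/2896 ≈ -6691.4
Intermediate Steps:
r(n, v) = 240 + 48*n (r(n, v) = -12*(n + 5)*(-4) = -12*(5 + n)*(-4) = -2*(30 + 6*n)*(-4) = (-60 - 12*n)*(-4) = 240 + 48*n)
-6688 - 29643/r(176, -68) = -6688 - 29643/(240 + 48*176) = -6688 - 29643/(240 + 8448) = -6688 - 29643/8688 = -6688 - 1*9881/2896 = -6688 - 9881/2896 = -19378329/2896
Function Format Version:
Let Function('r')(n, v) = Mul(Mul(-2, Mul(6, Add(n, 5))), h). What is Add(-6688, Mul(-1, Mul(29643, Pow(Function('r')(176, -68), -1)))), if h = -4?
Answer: Rational(-19378329, 2896) ≈ -6691.4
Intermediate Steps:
Function('r')(n, v) = Add(240, Mul(48, n)) (Function('r')(n, v) = Mul(Mul(-2, Mul(6, Add(n, 5))), -4) = Mul(Mul(-2, Mul(6, Add(5, n))), -4) = Mul(Mul(-2, Add(30, Mul(6, n))), -4) = Mul(Add(-60, Mul(-12, n)), -4) = Add(240, Mul(48, n)))
Add(-6688, Mul(-1, Mul(29643, Pow(Function('r')(176, -68), -1)))) = Add(-6688, Mul(-1, Mul(29643, Pow(Add(240, Mul(48, 176)), -1)))) = Add(-6688, Mul(-1, Mul(29643, Pow(Add(240, 8448), -1)))) = Add(-6688, Mul(-1, Mul(29643, Pow(8688, -1)))) = Add(-6688, Mul(-1, Mul(29643, Rational(1, 8688)))) = Add(-6688, Mul(-1, Rational(9881, 2896))) = Add(-6688, Rational(-9881, 2896)) = Rational(-19378329, 2896)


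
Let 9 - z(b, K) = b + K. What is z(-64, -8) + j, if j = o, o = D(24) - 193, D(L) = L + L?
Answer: -64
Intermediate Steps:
D(L) = 2*L
o = -145 (o = 2*24 - 193 = 48 - 193 = -145)
j = -145
z(b, K) = 9 - K - b (z(b, K) = 9 - (b + K) = 9 - (K + b) = 9 + (-K - b) = 9 - K - b)
z(-64, -8) + j = (9 - 1*(-8) - 1*(-64)) - 145 = (9 + 8 + 64) - 145 = 81 - 145 = -64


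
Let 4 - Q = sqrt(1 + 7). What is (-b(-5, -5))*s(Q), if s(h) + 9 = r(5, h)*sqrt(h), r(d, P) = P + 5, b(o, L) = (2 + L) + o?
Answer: -72 + 8*sqrt(4 - 2*sqrt(2))*(9 - 2*sqrt(2)) ≈ -18.560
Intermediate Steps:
b(o, L) = 2 + L + o
r(d, P) = 5 + P
Q = 4 - 2*sqrt(2) (Q = 4 - sqrt(1 + 7) = 4 - sqrt(8) = 4 - 2*sqrt(2) ≈ 1.1716)
s(h) = -9 + sqrt(h)*(5 + h) (s(h) = -9 + (5 + h)*sqrt(h) = -9 + sqrt(h)*(5 + h))
(-b(-5, -5))*s(Q) = (-(2 - 5 - 5))*(-9 + sqrt(4 - 2*sqrt(2))*(5 + (4 - 2*sqrt(2)))) = (-1*(-8))*(-9 + sqrt(4 - 2*sqrt(2))*(9 - 2*sqrt(2))) = 8*(-9 + sqrt(4 - 2*sqrt(2))*(9 - 2*sqrt(2))) = -72 + 8*sqrt(4 - 2*sqrt(2))*(9 - 2*sqrt(2))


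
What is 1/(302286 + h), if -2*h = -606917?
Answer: 2/1211489 ≈ 1.6509e-6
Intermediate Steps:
h = 606917/2 (h = -½*(-606917) = 606917/2 ≈ 3.0346e+5)
1/(302286 + h) = 1/(302286 + 606917/2) = 1/(1211489/2) = 2/1211489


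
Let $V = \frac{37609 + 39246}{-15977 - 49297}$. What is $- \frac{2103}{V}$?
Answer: $\frac{137271222}{76855} \approx 1786.1$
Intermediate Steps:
$V = - \frac{76855}{65274}$ ($V = \frac{76855}{-65274} = 76855 \left(- \frac{1}{65274}\right) = - \frac{76855}{65274} \approx -1.1774$)
$- \frac{2103}{V} = - \frac{2103}{- \frac{76855}{65274}} = \left(-2103\right) \left(- \frac{65274}{76855}\right) = \frac{137271222}{76855}$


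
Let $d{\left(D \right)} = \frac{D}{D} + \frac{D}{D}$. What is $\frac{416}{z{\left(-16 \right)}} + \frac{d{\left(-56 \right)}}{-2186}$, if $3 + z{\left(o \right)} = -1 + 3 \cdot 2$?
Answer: $\frac{227343}{1093} \approx 208.0$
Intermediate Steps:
$d{\left(D \right)} = 2$ ($d{\left(D \right)} = 1 + 1 = 2$)
$z{\left(o \right)} = 2$ ($z{\left(o \right)} = -3 + \left(-1 + 3 \cdot 2\right) = -3 + \left(-1 + 6\right) = -3 + 5 = 2$)
$\frac{416}{z{\left(-16 \right)}} + \frac{d{\left(-56 \right)}}{-2186} = \frac{416}{2} + \frac{2}{-2186} = 416 \cdot \frac{1}{2} + 2 \left(- \frac{1}{2186}\right) = 208 - \frac{1}{1093} = \frac{227343}{1093}$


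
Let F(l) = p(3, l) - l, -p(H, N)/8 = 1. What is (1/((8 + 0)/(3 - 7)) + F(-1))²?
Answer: 225/4 ≈ 56.250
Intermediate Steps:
p(H, N) = -8 (p(H, N) = -8*1 = -8)
F(l) = -8 - l
(1/((8 + 0)/(3 - 7)) + F(-1))² = (1/((8 + 0)/(3 - 7)) + (-8 - 1*(-1)))² = (1/(8/(-4)) + (-8 + 1))² = (1/(8*(-¼)) - 7)² = (1/(-2) - 7)² = (1*(-½) - 7)² = (-½ - 7)² = (-15/2)² = 225/4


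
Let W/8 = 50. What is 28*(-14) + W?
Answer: 8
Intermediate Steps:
W = 400 (W = 8*50 = 400)
28*(-14) + W = 28*(-14) + 400 = -392 + 400 = 8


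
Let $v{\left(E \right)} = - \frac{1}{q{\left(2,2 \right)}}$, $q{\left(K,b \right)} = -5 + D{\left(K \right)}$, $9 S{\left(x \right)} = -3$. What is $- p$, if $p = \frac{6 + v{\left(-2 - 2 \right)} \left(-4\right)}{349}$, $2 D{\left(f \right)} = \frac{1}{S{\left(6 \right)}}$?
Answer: $- \frac{70}{4537} \approx -0.015429$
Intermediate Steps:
$S{\left(x \right)} = - \frac{1}{3}$ ($S{\left(x \right)} = \frac{1}{9} \left(-3\right) = - \frac{1}{3}$)
$D{\left(f \right)} = - \frac{3}{2}$ ($D{\left(f \right)} = \frac{1}{2 \left(- \frac{1}{3}\right)} = \frac{1}{2} \left(-3\right) = - \frac{3}{2}$)
$q{\left(K,b \right)} = - \frac{13}{2}$ ($q{\left(K,b \right)} = -5 - \frac{3}{2} = - \frac{13}{2}$)
$v{\left(E \right)} = \frac{2}{13}$ ($v{\left(E \right)} = - \frac{1}{- \frac{13}{2}} = \left(-1\right) \left(- \frac{2}{13}\right) = \frac{2}{13}$)
$p = \frac{70}{4537}$ ($p = \frac{6 + \frac{2}{13} \left(-4\right)}{349} = \frac{6 - \frac{8}{13}}{349} = \frac{1}{349} \cdot \frac{70}{13} = \frac{70}{4537} \approx 0.015429$)
$- p = \left(-1\right) \frac{70}{4537} = - \frac{70}{4537}$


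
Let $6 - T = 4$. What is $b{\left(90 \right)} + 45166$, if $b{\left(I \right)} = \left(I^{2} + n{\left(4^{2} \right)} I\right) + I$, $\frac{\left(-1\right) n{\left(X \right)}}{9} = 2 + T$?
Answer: $50116$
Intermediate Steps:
$T = 2$ ($T = 6 - 4 = 2$)
$n{\left(X \right)} = -36$ ($n{\left(X \right)} = - 9 \left(2 + 2\right) = \left(-9\right) 4 = -36$)
$b{\left(I \right)} = I^{2} - 35 I$ ($b{\left(I \right)} = \left(I^{2} - 36 I\right) + I = I^{2} - 35 I$)
$b{\left(90 \right)} + 45166 = 90 \left(-35 + 90\right) + 45166 = 90 \cdot 55 + 45166 = 4950 + 45166 = 50116$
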